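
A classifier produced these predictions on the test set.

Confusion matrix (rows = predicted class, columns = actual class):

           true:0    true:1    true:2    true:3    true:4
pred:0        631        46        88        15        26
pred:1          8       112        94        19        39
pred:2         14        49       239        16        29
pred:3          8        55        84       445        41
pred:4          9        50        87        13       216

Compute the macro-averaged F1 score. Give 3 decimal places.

0.625

Per-class F1 score (2·TP/(2·TP+FP+FN)):
  0: TP=631, FP=46+88+15+26=175, FN=8+14+8+9=39 → 1262/1476 = 0.8550
  1: TP=112, FP=8+94+19+39=160, FN=46+49+55+50=200 → 224/584 = 0.3836
  2: TP=239, FP=14+49+16+29=108, FN=88+94+84+87=353 → 478/939 = 0.5091
  3: TP=445, FP=8+55+84+41=188, FN=15+19+16+13=63 → 890/1141 = 0.7800
  4: TP=216, FP=9+50+87+13=159, FN=26+39+29+41=135 → 432/726 = 0.5950
Macro-F1 score = mean = (0.8550 + 0.3836 + 0.5091 + 0.7800 + 0.5950) / 5 = 0.625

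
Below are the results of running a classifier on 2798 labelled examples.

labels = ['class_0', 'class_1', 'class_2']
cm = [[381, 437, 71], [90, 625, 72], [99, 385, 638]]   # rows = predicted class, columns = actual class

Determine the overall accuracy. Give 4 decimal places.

0.5876

Accuracy = trace / total = (381+625+638=1644) / 2798 = 1644/2798 = 0.5876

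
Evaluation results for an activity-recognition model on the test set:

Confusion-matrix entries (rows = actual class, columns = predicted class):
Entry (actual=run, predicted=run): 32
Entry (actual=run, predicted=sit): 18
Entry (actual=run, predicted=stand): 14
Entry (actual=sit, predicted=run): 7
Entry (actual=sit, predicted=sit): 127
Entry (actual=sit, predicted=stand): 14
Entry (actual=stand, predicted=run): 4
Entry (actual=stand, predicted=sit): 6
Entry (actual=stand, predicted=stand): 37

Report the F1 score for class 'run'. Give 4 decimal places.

Treat 'run' as positive and all other classes as negative.
F1 score = 2·TP/(2·TP+FP+FN).
run: TP=32, FP=7+4=11, FN=18+14=32 → 64/107 = 0.59813

0.5981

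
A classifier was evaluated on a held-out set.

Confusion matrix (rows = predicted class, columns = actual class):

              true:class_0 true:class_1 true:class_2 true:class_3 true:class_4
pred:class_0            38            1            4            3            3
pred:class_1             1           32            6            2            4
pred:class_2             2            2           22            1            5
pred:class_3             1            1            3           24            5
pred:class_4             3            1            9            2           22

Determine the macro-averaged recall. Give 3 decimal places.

Per-class recall (TP/(TP+FN)):
  class_0: TP=38, FN=1+2+1+3=7 → 38/45 = 0.8444
  class_1: TP=32, FN=1+2+1+1=5 → 32/37 = 0.8649
  class_2: TP=22, FN=4+6+3+9=22 → 22/44 = 0.5000
  class_3: TP=24, FN=3+2+1+2=8 → 24/32 = 0.7500
  class_4: TP=22, FN=3+4+5+5=17 → 22/39 = 0.5641
Macro-recall = mean = (0.8444 + 0.8649 + 0.5000 + 0.7500 + 0.5641) / 5 = 0.705

0.705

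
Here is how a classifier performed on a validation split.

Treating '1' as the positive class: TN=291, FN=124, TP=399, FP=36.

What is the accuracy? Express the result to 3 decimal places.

0.812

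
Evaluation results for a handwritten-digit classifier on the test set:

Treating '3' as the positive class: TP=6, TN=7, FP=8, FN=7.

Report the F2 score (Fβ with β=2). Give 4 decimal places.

0.4545

Fβ = (1+β²)·TP / ((1+β²)·TP + β²·FN + FP), with β²=4
= 5·6 / (5·6 + 4·7 + 8) = 0.4545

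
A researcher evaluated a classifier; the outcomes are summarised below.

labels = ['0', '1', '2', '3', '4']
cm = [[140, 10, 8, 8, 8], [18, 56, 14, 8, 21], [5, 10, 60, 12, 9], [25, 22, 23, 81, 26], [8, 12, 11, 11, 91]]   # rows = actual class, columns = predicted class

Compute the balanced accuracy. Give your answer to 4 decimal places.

Balanced accuracy = mean of per-class recall.
  0: recall = 140/174 = 0.80460
  1: recall = 56/117 = 0.47863
  2: recall = 60/96 = 0.62500
  3: recall = 81/177 = 0.45763
  4: recall = 91/133 = 0.68421
Mean = (0.80460 + 0.47863 + 0.62500 + 0.45763 + 0.68421) / 5 = 0.6100

0.6100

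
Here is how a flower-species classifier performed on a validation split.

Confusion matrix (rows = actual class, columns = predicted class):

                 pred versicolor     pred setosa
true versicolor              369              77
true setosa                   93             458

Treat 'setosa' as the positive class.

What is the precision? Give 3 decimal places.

Precision = TP/(TP+FP) = 458/(458+77) = 458/535 = 0.856

0.856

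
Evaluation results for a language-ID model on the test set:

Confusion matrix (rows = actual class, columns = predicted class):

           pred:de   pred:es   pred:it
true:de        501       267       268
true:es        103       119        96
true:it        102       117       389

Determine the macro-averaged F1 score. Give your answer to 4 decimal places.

0.4789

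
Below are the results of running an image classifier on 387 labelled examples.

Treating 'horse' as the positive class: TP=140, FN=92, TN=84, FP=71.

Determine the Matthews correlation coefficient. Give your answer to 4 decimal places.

0.1431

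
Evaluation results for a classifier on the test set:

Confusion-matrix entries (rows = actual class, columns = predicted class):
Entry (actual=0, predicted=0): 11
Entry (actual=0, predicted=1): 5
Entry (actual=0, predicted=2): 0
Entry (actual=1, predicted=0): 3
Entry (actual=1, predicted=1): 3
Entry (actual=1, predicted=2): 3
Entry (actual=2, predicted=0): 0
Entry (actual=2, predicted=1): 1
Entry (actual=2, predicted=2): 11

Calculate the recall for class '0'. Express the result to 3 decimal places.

0.688

recall = TP/(TP+FN).
0: TP=11, FN=5+0=5 → 11/16 = 0.6875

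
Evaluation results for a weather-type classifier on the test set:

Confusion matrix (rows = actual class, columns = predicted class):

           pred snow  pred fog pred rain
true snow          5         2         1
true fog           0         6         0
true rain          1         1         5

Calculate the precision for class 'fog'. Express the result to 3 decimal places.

Take TP from the diagonal, FP from the rest of the 'fog' prediction marginal, FN from the rest of the 'fog' actual marginal.
precision = TP/(TP+FP).
fog: TP=6, FP=2+1=3 → 6/9 = 0.6667

0.667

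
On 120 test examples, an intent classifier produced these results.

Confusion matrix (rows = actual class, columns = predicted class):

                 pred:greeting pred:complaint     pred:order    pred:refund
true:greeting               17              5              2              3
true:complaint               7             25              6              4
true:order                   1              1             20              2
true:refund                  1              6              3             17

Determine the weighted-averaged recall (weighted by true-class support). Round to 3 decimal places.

Per-class recall (TP/(TP+FN)):
  greeting: TP=17, FN=5+2+3=10 → 17/27 = 0.6296
  complaint: TP=25, FN=7+6+4=17 → 25/42 = 0.5952
  order: TP=20, FN=1+1+2=4 → 20/24 = 0.8333
  refund: TP=17, FN=1+6+3=10 → 17/27 = 0.6296
Weighted-recall = Σ (supportᵢ/N)·recallᵢ with N=120: (27/120)·0.6296 + (42/120)·0.5952 + (24/120)·0.8333 + (27/120)·0.6296 = 0.658

0.658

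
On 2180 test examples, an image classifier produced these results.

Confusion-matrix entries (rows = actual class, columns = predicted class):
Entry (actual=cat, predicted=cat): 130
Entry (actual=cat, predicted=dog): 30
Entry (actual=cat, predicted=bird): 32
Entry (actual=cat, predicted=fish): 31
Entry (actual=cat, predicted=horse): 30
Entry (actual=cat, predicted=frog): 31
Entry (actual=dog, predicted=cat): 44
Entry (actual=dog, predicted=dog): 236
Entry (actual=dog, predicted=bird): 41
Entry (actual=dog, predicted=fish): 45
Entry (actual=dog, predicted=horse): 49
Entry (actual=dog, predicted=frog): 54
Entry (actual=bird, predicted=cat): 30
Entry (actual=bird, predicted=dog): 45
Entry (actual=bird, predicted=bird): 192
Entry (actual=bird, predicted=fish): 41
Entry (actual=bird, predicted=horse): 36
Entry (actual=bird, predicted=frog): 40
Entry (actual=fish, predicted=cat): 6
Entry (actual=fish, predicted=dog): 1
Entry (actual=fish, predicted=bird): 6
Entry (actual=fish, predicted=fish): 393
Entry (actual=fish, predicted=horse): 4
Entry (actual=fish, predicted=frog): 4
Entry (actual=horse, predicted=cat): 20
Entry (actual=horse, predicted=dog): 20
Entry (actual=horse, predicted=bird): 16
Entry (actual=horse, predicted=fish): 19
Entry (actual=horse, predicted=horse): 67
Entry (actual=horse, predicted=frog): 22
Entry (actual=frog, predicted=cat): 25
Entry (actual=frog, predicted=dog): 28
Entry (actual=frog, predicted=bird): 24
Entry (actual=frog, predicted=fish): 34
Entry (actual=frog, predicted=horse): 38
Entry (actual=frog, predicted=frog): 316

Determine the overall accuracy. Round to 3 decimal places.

Accuracy = trace / total = (130+236+192+393+67+316=1334) / 2180 = 1334/2180 = 0.612

0.612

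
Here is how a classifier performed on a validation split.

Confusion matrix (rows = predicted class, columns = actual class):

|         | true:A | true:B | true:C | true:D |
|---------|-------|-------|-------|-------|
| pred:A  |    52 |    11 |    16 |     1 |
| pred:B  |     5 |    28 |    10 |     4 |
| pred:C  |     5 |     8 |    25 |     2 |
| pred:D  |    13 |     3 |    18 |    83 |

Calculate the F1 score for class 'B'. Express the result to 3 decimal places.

0.577

F1 score = 2·TP/(2·TP+FP+FN).
B: TP=28, FP=5+10+4=19, FN=11+8+3=22 → 56/97 = 0.5773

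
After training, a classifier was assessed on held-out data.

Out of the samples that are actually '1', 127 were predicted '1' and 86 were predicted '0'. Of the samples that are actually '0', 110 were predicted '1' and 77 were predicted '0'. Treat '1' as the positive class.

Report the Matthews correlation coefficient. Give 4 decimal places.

MCC = (TP·TN − FP·FN) / √((TP+FP)(TP+FN)(TN+FP)(TN+FN))
Numerator = 127·77 − 110·86 = 319
Denominator = √(237·213·187·163) = √1538711361 = 39226.4115
MCC = 319 / 39226.4115 = 0.0081

0.0081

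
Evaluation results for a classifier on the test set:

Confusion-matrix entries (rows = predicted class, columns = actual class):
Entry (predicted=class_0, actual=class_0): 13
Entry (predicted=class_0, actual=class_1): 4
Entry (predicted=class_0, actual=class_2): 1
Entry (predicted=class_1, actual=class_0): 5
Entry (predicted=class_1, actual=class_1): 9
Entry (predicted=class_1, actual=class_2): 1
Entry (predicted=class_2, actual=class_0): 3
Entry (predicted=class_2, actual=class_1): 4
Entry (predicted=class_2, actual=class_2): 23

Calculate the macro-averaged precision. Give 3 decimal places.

Per-class precision (TP/(TP+FP)):
  class_0: TP=13, FP=4+1=5 → 13/18 = 0.7222
  class_1: TP=9, FP=5+1=6 → 9/15 = 0.6000
  class_2: TP=23, FP=3+4=7 → 23/30 = 0.7667
Macro-precision = mean = (0.7222 + 0.6000 + 0.7667) / 3 = 0.696

0.696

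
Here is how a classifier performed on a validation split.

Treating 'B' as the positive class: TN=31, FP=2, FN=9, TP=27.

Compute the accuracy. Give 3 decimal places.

Accuracy = (TP+TN)/N = (27+31)/69 = 0.841

0.841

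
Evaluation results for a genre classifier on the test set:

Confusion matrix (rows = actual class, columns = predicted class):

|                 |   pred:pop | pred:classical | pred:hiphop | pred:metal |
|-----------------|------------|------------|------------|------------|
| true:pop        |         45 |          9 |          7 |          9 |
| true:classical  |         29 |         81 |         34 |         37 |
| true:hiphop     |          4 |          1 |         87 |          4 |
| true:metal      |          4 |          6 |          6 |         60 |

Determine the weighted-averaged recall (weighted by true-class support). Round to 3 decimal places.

0.645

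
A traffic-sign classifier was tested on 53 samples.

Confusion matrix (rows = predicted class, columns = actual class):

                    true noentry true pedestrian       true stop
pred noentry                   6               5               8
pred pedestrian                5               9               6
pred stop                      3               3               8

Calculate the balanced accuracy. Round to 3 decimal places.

Balanced accuracy = mean of per-class recall.
  noentry: recall = 6/14 = 0.4286
  pedestrian: recall = 9/17 = 0.5294
  stop: recall = 8/22 = 0.3636
Mean = (0.4286 + 0.5294 + 0.3636) / 3 = 0.441

0.441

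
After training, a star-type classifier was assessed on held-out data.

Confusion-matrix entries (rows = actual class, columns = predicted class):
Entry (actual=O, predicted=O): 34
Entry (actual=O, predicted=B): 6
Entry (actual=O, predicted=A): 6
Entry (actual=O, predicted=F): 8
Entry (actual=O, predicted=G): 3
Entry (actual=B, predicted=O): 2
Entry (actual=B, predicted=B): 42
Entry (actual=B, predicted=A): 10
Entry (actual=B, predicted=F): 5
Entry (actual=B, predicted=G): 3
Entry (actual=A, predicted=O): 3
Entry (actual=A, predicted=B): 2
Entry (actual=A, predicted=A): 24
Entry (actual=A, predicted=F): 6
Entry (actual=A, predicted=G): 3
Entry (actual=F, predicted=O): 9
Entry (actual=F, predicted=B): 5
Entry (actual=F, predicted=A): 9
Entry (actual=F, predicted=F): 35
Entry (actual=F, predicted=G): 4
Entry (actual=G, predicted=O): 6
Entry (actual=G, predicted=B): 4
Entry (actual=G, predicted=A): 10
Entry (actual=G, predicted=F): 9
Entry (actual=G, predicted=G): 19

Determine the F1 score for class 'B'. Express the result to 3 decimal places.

One-vs-rest for 'B': TP = diagonal; FP = other classes predicted 'B'; FN = 'B' predicted as other.
F1 score = 2·TP/(2·TP+FP+FN).
B: TP=42, FP=6+2+5+4=17, FN=2+10+5+3=20 → 84/121 = 0.6942

0.694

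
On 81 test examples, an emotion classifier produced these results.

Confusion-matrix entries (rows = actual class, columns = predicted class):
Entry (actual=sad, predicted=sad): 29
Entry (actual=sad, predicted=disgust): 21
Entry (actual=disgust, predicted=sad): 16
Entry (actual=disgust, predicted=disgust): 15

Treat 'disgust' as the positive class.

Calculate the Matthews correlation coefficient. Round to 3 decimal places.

MCC = (TP·TN − FP·FN) / √((TP+FP)(TP+FN)(TN+FP)(TN+FN))
Numerator = 15·29 − 21·16 = 99
Denominator = √(36·31·50·45) = √2511000 = 1584.6135
MCC = 99 / 1584.6135 = 0.062

0.062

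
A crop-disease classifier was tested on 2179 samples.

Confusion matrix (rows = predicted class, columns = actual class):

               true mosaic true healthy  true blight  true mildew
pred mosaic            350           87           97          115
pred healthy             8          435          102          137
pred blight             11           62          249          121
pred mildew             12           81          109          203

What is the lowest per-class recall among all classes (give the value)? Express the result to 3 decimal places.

Per-class recall (TP/(TP+FN)):
  mosaic: TP=350, FN=8+11+12=31 → 350/381 = 0.9186
  healthy: TP=435, FN=87+62+81=230 → 435/665 = 0.6541
  blight: TP=249, FN=97+102+109=308 → 249/557 = 0.4470
  mildew: TP=203, FN=115+137+121=373 → 203/576 = 0.3524
Lowest is class 'mildew' with recall = 0.352.

0.352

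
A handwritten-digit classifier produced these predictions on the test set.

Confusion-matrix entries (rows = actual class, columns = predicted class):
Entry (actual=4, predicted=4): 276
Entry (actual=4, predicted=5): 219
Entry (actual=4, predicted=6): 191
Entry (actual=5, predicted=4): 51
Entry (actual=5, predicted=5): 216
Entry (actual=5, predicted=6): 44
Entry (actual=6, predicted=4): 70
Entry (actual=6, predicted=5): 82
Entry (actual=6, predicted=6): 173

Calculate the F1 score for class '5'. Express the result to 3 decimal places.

One-vs-rest for '5': TP = diagonal; FP = other classes predicted '5'; FN = '5' predicted as other.
F1 score = 2·TP/(2·TP+FP+FN).
5: TP=216, FP=219+82=301, FN=51+44=95 → 432/828 = 0.5217

0.522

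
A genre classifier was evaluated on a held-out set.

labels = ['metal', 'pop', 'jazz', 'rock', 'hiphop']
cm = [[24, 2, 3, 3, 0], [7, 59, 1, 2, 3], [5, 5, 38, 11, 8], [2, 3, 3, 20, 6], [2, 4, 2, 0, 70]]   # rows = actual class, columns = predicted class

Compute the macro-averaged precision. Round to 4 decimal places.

Per-class precision (TP/(TP+FP)):
  metal: TP=24, FP=7+5+2+2=16 → 24/40 = 0.60000
  pop: TP=59, FP=2+5+3+4=14 → 59/73 = 0.80822
  jazz: TP=38, FP=3+1+3+2=9 → 38/47 = 0.80851
  rock: TP=20, FP=3+2+11+0=16 → 20/36 = 0.55556
  hiphop: TP=70, FP=0+3+8+6=17 → 70/87 = 0.80460
Macro-precision = mean = (0.60000 + 0.80822 + 0.80851 + 0.55556 + 0.80460) / 5 = 0.7154

0.7154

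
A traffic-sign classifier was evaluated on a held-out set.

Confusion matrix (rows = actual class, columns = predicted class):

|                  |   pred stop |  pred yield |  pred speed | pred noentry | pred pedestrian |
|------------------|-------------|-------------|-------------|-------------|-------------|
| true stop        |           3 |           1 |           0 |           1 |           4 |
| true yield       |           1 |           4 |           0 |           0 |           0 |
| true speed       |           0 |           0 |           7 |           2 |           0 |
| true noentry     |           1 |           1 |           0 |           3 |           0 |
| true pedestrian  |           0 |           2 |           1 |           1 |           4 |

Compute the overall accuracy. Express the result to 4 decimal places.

Accuracy = trace / total = (3+4+7+3+4=21) / 36 = 21/36 = 0.5833

0.5833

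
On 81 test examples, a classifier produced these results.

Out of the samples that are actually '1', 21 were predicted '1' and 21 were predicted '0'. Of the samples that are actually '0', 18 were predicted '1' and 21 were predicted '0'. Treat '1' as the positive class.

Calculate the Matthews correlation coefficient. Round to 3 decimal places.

MCC = (TP·TN − FP·FN) / √((TP+FP)(TP+FN)(TN+FP)(TN+FN))
Numerator = 21·21 − 18·21 = 63
Denominator = √(39·42·39·42) = √2683044 = 1638.0000
MCC = 63 / 1638.0000 = 0.038

0.038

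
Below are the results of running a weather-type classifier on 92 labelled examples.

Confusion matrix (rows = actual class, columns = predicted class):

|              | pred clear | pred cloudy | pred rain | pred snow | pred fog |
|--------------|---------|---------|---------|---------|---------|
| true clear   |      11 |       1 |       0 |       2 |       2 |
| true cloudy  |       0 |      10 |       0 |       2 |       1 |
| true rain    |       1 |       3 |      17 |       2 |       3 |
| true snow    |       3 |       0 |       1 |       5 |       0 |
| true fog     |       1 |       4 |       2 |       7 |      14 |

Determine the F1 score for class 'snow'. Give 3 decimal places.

Treat 'snow' as positive and all other classes as negative.
F1 score = 2·TP/(2·TP+FP+FN).
snow: TP=5, FP=2+2+2+7=13, FN=3+0+1+0=4 → 10/27 = 0.3704

0.370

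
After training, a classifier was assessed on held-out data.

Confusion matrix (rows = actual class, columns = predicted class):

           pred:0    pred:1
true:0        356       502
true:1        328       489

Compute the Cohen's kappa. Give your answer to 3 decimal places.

0.013

Observed agreement pₒ = trace/N = 845/1675 = 0.5045
Expected agreement pₑ = Σ (rowᵢ·colᵢ)/N² = (858·684 + 817·991)/1675² = 0.4978
κ = (pₒ − pₑ)/(1 − pₑ) = (0.5045 − 0.4978)/(1 − 0.4978) = 0.013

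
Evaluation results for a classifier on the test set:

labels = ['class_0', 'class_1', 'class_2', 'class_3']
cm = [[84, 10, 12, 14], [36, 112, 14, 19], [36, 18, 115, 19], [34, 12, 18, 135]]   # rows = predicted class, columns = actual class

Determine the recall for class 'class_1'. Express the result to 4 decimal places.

0.7368

recall = TP/(TP+FN).
class_1: TP=112, FN=10+18+12=40 → 112/152 = 0.73684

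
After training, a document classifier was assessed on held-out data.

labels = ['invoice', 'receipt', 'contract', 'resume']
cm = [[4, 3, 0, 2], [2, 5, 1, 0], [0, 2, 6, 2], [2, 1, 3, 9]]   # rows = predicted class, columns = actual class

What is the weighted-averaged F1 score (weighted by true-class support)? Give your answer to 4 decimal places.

0.5693

Per-class F1 score (2·TP/(2·TP+FP+FN)):
  invoice: TP=4, FP=3+0+2=5, FN=2+0+2=4 → 8/17 = 0.47059
  receipt: TP=5, FP=2+1+0=3, FN=3+2+1=6 → 10/19 = 0.52632
  contract: TP=6, FP=0+2+2=4, FN=0+1+3=4 → 12/20 = 0.60000
  resume: TP=9, FP=2+1+3=6, FN=2+0+2=4 → 18/28 = 0.64286
Weighted-F1 score = Σ (supportᵢ/N)·F1 scoreᵢ with N=42: (8/42)·0.47059 + (11/42)·0.52632 + (10/42)·0.60000 + (13/42)·0.64286 = 0.5693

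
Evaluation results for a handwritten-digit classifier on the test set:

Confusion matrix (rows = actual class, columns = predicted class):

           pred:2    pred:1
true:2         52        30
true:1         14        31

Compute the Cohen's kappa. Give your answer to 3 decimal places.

Observed agreement pₒ = trace/N = 83/127 = 0.6535
Expected agreement pₑ = Σ (rowᵢ·colᵢ)/N² = (82·66 + 45·61)/127² = 0.5057
κ = (pₒ − pₑ)/(1 − pₑ) = (0.6535 − 0.5057)/(1 − 0.5057) = 0.299

0.299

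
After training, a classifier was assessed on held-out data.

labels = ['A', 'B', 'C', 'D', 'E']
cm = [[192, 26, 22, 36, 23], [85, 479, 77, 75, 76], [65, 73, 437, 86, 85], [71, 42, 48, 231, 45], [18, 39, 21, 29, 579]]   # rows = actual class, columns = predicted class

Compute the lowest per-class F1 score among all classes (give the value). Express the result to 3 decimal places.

Per-class F1 score (2·TP/(2·TP+FP+FN)):
  A: TP=192, FP=85+65+71+18=239, FN=26+22+36+23=107 → 384/730 = 0.5260
  B: TP=479, FP=26+73+42+39=180, FN=85+77+75+76=313 → 958/1451 = 0.6602
  C: TP=437, FP=22+77+48+21=168, FN=65+73+86+85=309 → 874/1351 = 0.6469
  D: TP=231, FP=36+75+86+29=226, FN=71+42+48+45=206 → 462/894 = 0.5168
  E: TP=579, FP=23+76+85+45=229, FN=18+39+21+29=107 → 1158/1494 = 0.7751
Lowest is class 'D' with F1 score = 0.517.

0.517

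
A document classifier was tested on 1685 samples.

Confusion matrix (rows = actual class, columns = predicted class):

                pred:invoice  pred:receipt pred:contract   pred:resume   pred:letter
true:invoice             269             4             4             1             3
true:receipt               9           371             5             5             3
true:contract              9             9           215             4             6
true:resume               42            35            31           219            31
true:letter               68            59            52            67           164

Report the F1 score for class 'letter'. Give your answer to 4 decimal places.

Take TP from the diagonal, FP from the rest of the 'letter' prediction marginal, FN from the rest of the 'letter' actual marginal.
F1 score = 2·TP/(2·TP+FP+FN).
letter: TP=164, FP=3+3+6+31=43, FN=68+59+52+67=246 → 328/617 = 0.53160

0.5316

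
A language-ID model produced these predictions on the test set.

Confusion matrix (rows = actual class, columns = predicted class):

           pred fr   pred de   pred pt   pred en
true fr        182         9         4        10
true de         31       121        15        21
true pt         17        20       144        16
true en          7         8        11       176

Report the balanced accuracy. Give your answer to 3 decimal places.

Balanced accuracy = mean of per-class recall.
  fr: recall = 182/205 = 0.8878
  de: recall = 121/188 = 0.6436
  pt: recall = 144/197 = 0.7310
  en: recall = 176/202 = 0.8713
Mean = (0.8878 + 0.6436 + 0.7310 + 0.8713) / 4 = 0.783

0.783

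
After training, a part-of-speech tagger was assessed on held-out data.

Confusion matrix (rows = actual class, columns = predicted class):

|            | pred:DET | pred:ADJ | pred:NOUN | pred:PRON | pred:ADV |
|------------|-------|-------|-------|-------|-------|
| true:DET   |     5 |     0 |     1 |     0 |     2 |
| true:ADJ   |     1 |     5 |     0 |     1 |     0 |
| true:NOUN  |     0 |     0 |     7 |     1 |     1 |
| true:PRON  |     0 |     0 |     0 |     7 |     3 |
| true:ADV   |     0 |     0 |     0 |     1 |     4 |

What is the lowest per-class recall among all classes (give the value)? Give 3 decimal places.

0.625

Per-class recall (TP/(TP+FN)):
  DET: TP=5, FN=0+1+0+2=3 → 5/8 = 0.6250
  ADJ: TP=5, FN=1+0+1+0=2 → 5/7 = 0.7143
  NOUN: TP=7, FN=0+0+1+1=2 → 7/9 = 0.7778
  PRON: TP=7, FN=0+0+0+3=3 → 7/10 = 0.7000
  ADV: TP=4, FN=0+0+0+1=1 → 4/5 = 0.8000
Lowest is class 'DET' with recall = 0.625.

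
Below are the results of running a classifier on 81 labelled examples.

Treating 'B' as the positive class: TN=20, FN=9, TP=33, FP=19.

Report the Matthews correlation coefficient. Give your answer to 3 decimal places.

0.311

MCC = (TP·TN − FP·FN) / √((TP+FP)(TP+FN)(TN+FP)(TN+FN))
Numerator = 33·20 − 19·9 = 489
Denominator = √(52·42·39·29) = √2470104 = 1571.6565
MCC = 489 / 1571.6565 = 0.311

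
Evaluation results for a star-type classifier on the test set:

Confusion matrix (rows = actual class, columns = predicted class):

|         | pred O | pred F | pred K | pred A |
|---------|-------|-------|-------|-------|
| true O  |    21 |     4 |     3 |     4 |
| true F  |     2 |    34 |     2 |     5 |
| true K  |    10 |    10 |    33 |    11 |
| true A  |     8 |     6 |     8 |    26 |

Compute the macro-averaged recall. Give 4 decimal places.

Per-class recall (TP/(TP+FN)):
  O: TP=21, FN=4+3+4=11 → 21/32 = 0.65625
  F: TP=34, FN=2+2+5=9 → 34/43 = 0.79070
  K: TP=33, FN=10+10+11=31 → 33/64 = 0.51563
  A: TP=26, FN=8+6+8=22 → 26/48 = 0.54167
Macro-recall = mean = (0.65625 + 0.79070 + 0.51563 + 0.54167) / 4 = 0.6261

0.6261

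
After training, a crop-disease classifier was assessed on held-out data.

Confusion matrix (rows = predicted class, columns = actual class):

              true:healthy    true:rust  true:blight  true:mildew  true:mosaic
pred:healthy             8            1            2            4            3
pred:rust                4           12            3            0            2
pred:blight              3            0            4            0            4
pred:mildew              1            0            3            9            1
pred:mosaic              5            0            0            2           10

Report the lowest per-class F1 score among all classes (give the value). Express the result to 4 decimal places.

0.3478

Per-class F1 score (2·TP/(2·TP+FP+FN)):
  healthy: TP=8, FP=1+2+4+3=10, FN=4+3+1+5=13 → 16/39 = 0.41026
  rust: TP=12, FP=4+3+0+2=9, FN=1+0+0+0=1 → 24/34 = 0.70588
  blight: TP=4, FP=3+0+0+4=7, FN=2+3+3+0=8 → 8/23 = 0.34783
  mildew: TP=9, FP=1+0+3+1=5, FN=4+0+0+2=6 → 18/29 = 0.62069
  mosaic: TP=10, FP=5+0+0+2=7, FN=3+2+4+1=10 → 20/37 = 0.54054
Lowest is class 'blight' with F1 score = 0.3478.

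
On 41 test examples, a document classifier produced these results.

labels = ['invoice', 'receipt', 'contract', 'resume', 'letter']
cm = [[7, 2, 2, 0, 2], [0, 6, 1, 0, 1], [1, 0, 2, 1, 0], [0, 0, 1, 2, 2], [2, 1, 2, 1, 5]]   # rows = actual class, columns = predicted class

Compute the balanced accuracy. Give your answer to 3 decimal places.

Balanced accuracy = mean of per-class recall.
  invoice: recall = 7/13 = 0.5385
  receipt: recall = 6/8 = 0.7500
  contract: recall = 2/4 = 0.5000
  resume: recall = 2/5 = 0.4000
  letter: recall = 5/11 = 0.4545
Mean = (0.5385 + 0.7500 + 0.5000 + 0.4000 + 0.4545) / 5 = 0.529

0.529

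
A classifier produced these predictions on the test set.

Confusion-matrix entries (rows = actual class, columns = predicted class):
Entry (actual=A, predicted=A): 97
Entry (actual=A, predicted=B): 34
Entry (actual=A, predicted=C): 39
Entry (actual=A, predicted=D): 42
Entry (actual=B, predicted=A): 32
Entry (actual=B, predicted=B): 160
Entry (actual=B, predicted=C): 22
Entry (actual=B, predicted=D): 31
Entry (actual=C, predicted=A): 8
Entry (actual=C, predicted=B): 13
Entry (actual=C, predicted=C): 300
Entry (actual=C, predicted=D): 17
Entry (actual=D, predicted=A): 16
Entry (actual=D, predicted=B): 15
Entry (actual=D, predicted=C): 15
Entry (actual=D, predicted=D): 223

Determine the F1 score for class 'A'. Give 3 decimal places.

0.532

Take TP from the diagonal, FP from the rest of the 'A' prediction marginal, FN from the rest of the 'A' actual marginal.
F1 score = 2·TP/(2·TP+FP+FN).
A: TP=97, FP=32+8+16=56, FN=34+39+42=115 → 194/365 = 0.5315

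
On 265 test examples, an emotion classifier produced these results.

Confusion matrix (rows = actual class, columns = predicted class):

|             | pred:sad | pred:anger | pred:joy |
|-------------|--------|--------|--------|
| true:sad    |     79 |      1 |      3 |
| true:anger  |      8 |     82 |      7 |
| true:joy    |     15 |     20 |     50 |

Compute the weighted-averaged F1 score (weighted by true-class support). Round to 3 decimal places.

0.789

Per-class F1 score (2·TP/(2·TP+FP+FN)):
  sad: TP=79, FP=8+15=23, FN=1+3=4 → 158/185 = 0.8541
  anger: TP=82, FP=1+20=21, FN=8+7=15 → 164/200 = 0.8200
  joy: TP=50, FP=3+7=10, FN=15+20=35 → 100/145 = 0.6897
Weighted-F1 score = Σ (supportᵢ/N)·F1 scoreᵢ with N=265: (83/265)·0.8541 + (97/265)·0.8200 + (85/265)·0.6897 = 0.789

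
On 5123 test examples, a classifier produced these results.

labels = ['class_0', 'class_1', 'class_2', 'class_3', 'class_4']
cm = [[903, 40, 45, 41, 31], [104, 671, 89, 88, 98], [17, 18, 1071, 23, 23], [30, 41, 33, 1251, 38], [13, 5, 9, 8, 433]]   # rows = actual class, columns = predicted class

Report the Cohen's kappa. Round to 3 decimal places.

0.803

Observed agreement pₒ = trace/N = 4329/5123 = 0.8450
Expected agreement pₑ = Σ (rowᵢ·colᵢ)/N² = (1060·1067 + 1050·775 + 1152·1247 + 1393·1411 + 468·623)/5123² = 0.2148
κ = (pₒ − pₑ)/(1 − pₑ) = (0.8450 − 0.2148)/(1 − 0.2148) = 0.803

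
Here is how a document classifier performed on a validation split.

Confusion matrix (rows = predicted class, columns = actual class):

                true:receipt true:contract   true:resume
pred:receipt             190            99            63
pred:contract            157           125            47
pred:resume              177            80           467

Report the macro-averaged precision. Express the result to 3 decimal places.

Per-class precision (TP/(TP+FP)):
  receipt: TP=190, FP=99+63=162 → 190/352 = 0.5398
  contract: TP=125, FP=157+47=204 → 125/329 = 0.3799
  resume: TP=467, FP=177+80=257 → 467/724 = 0.6450
Macro-precision = mean = (0.5398 + 0.3799 + 0.6450) / 3 = 0.522

0.522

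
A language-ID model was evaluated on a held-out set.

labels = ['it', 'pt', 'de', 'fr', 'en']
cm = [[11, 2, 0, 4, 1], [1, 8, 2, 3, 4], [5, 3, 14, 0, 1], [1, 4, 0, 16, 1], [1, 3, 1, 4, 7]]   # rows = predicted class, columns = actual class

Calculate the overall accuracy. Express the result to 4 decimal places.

Accuracy = trace / total = (11+8+14+16+7=56) / 97 = 56/97 = 0.5773

0.5773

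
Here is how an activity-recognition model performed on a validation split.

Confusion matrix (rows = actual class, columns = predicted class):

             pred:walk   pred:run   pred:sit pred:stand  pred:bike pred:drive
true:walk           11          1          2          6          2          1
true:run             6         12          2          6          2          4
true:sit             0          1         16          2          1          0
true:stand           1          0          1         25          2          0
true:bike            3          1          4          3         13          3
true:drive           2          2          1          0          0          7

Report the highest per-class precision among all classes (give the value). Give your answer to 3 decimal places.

0.706

Per-class precision (TP/(TP+FP)):
  walk: TP=11, FP=6+0+1+3+2=12 → 11/23 = 0.4783
  run: TP=12, FP=1+1+0+1+2=5 → 12/17 = 0.7059
  sit: TP=16, FP=2+2+1+4+1=10 → 16/26 = 0.6154
  stand: TP=25, FP=6+6+2+3+0=17 → 25/42 = 0.5952
  bike: TP=13, FP=2+2+1+2+0=7 → 13/20 = 0.6500
  drive: TP=7, FP=1+4+0+0+3=8 → 7/15 = 0.4667
Highest is class 'run' with precision = 0.706.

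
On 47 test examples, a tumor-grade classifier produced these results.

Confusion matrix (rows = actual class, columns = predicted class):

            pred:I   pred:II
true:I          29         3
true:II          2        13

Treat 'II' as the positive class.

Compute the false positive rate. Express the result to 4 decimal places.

FPR = FP/(FP+TN) = 3/(3+29) = 0.0938

0.0938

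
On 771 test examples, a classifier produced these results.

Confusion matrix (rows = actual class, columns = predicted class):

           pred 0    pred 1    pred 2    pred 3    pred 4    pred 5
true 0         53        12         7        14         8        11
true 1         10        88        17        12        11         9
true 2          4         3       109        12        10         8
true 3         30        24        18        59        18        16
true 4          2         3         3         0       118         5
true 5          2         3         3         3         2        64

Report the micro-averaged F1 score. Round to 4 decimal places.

Micro-averaging pools counts across classes: ΣTP=491, ΣFP=280, ΣFN=280.
Micro-F1 score = 2·TP/(2·TP+FP+FN) on pooled counts = 0.6368 (equals overall accuracy in single-label multiclass).

0.6368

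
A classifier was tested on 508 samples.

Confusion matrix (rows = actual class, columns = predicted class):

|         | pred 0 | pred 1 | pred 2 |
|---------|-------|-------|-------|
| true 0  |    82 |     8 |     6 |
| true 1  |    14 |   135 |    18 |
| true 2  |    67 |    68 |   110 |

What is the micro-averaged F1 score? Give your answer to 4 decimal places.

0.6437

Micro-averaging pools counts across classes: ΣTP=327, ΣFP=181, ΣFN=181.
Micro-F1 score = 2·TP/(2·TP+FP+FN) on pooled counts = 0.6437 (equals overall accuracy in single-label multiclass).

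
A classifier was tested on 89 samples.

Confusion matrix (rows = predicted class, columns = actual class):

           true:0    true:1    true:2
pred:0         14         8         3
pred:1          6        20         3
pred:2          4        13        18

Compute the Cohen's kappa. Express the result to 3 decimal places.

Observed agreement pₒ = trace/N = 52/89 = 0.5843
Expected agreement pₑ = Σ (rowᵢ·colᵢ)/N² = (24·25 + 41·29 + 24·35)/89² = 0.3319
κ = (pₒ − pₑ)/(1 − pₑ) = (0.5843 − 0.3319)/(1 − 0.3319) = 0.378

0.378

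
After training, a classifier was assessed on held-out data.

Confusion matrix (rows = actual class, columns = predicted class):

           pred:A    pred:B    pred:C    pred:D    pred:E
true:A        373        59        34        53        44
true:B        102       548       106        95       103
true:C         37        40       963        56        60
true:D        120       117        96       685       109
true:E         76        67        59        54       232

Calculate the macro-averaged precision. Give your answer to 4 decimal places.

0.6203

Per-class precision (TP/(TP+FP)):
  A: TP=373, FP=102+37+120+76=335 → 373/708 = 0.52684
  B: TP=548, FP=59+40+117+67=283 → 548/831 = 0.65945
  C: TP=963, FP=34+106+96+59=295 → 963/1258 = 0.76550
  D: TP=685, FP=53+95+56+54=258 → 685/943 = 0.72641
  E: TP=232, FP=44+103+60+109=316 → 232/548 = 0.42336
Macro-precision = mean = (0.52684 + 0.65945 + 0.76550 + 0.72641 + 0.42336) / 5 = 0.6203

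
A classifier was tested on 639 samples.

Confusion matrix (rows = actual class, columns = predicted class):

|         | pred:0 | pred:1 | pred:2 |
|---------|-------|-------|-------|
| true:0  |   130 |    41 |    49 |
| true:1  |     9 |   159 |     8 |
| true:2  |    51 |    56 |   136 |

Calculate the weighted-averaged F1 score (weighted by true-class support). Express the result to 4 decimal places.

Per-class F1 score (2·TP/(2·TP+FP+FN)):
  0: TP=130, FP=9+51=60, FN=41+49=90 → 260/410 = 0.63415
  1: TP=159, FP=41+56=97, FN=9+8=17 → 318/432 = 0.73611
  2: TP=136, FP=49+8=57, FN=51+56=107 → 272/436 = 0.62385
Weighted-F1 score = Σ (supportᵢ/N)·F1 scoreᵢ with N=639: (220/639)·0.63415 + (176/639)·0.73611 + (243/639)·0.62385 = 0.6583

0.6583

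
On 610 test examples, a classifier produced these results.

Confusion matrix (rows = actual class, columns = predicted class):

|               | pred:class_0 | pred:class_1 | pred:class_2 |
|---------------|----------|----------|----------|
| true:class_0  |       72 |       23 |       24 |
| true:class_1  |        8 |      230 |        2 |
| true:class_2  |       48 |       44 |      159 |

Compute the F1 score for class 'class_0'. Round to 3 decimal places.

One-vs-rest for 'class_0': TP = diagonal; FP = other classes predicted 'class_0'; FN = 'class_0' predicted as other.
F1 score = 2·TP/(2·TP+FP+FN).
class_0: TP=72, FP=8+48=56, FN=23+24=47 → 144/247 = 0.5830

0.583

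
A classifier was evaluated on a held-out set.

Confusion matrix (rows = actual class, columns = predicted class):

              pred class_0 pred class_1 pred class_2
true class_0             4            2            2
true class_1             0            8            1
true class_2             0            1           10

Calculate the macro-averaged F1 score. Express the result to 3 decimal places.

Per-class F1 score (2·TP/(2·TP+FP+FN)):
  class_0: TP=4, FP=0+0=0, FN=2+2=4 → 8/12 = 0.6667
  class_1: TP=8, FP=2+1=3, FN=0+1=1 → 16/20 = 0.8000
  class_2: TP=10, FP=2+1=3, FN=0+1=1 → 20/24 = 0.8333
Macro-F1 score = mean = (0.6667 + 0.8000 + 0.8333) / 3 = 0.767

0.767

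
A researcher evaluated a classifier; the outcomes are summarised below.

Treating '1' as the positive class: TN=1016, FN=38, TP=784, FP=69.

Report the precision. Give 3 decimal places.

0.919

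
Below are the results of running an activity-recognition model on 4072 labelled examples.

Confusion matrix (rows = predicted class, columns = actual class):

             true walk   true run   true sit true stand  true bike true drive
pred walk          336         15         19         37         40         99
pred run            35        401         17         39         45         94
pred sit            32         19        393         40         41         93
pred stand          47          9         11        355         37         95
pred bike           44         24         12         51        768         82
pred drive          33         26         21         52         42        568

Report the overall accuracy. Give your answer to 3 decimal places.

0.693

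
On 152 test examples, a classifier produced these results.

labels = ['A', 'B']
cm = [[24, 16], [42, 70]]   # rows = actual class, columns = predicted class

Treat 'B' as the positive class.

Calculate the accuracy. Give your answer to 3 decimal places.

0.618

Accuracy = (TP+TN)/N = (70+24)/152 = 0.618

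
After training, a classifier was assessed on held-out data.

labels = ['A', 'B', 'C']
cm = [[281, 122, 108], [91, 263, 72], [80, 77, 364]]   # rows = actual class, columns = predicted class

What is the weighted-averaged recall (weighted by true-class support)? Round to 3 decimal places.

0.623

Per-class recall (TP/(TP+FN)):
  A: TP=281, FN=122+108=230 → 281/511 = 0.5499
  B: TP=263, FN=91+72=163 → 263/426 = 0.6174
  C: TP=364, FN=80+77=157 → 364/521 = 0.6987
Weighted-recall = Σ (supportᵢ/N)·recallᵢ with N=1458: (511/1458)·0.5499 + (426/1458)·0.6174 + (521/1458)·0.6987 = 0.623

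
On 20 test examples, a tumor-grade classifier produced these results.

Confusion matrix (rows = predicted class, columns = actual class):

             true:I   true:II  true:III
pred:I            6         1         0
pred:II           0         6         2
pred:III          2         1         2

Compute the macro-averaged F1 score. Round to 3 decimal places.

0.665

Per-class F1 score (2·TP/(2·TP+FP+FN)):
  I: TP=6, FP=1+0=1, FN=0+2=2 → 12/15 = 0.8000
  II: TP=6, FP=0+2=2, FN=1+1=2 → 12/16 = 0.7500
  III: TP=2, FP=2+1=3, FN=0+2=2 → 4/9 = 0.4444
Macro-F1 score = mean = (0.8000 + 0.7500 + 0.4444) / 3 = 0.665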